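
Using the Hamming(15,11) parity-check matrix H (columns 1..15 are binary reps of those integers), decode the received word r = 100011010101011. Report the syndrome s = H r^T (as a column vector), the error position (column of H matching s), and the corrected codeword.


s = (1, 1, 0, 1)^T, error position = 13, corrected codeword c = 100011010101111

Compute s = H r^T mod 2 one row at a time:
  s_1 = 1 + 0 + 1 + 0 + 1 + 0 + 1 + 1 = 5 ≡ 1 (mod 2).
  s_2 = 0 + 1 + 1 + 0 + 1 + 0 + 1 + 1 = 5 ≡ 1 (mod 2).
  s_3 = 0 + 0 + 1 + 0 + 1 + 0 + 1 + 1 = 4 ≡ 0 (mod 2).
  s_4 = 1 + 0 + 1 + 0 + 0 + 0 + 0 + 1 = 3 ≡ 1 (mod 2).
s = (1, 1, 0, 1)^T — this equals column 13 of H (binary 1101), so error is at position 13.
Correct: flip bit 13 of r = 100011010101011 to get c = 100011010101111.


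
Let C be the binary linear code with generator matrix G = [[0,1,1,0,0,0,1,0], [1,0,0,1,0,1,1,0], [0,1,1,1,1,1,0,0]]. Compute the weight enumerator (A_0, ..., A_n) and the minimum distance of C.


Weight distribution: A_0 = 1, A_2 = 1, A_3 = 1, A_4 = 2, A_5 = 3. Minimum distance d = 2.

Enumerate all 2^3 = 8 messages m ∈ F_2^3.
For each, compute codeword c = mG in F_2^8, then tally its weight.
  m = 000 → c = 00000000, weight = 0.
  m = 100 → c = 01100010, weight = 3.
  m = 010 → c = 10010110, weight = 4.
  m = 110 → c = 11110100, weight = 5.
  m = 001 → c = 01111100, weight = 5.
  m = 101 → c = 00011110, weight = 4.
  m = 011 → c = 11101010, weight = 5.
  m = 111 → c = 10001000, weight = 2.
Tally weights:
  weight 0: 1 codewords.
  weight 2: 1 codewords.
  weight 3: 1 codewords.
  weight 4: 2 codewords.
  weight 5: 3 codewords.
Minimum distance d = smallest w > 0 with A_w > 0 = 2.
Sanity: Σ A_w = 8 = 2^3 = 8 ✓.


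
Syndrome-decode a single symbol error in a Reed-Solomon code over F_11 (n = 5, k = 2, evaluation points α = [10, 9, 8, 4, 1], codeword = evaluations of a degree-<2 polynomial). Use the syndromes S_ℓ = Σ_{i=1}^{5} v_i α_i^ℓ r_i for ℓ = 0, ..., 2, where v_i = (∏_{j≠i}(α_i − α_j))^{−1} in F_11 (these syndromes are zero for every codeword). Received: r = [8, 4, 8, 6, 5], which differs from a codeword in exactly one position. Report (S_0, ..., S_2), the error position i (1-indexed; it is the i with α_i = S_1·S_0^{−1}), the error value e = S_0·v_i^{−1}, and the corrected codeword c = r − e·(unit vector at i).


S = (8, 9, 6), error at position 3, error magnitude e = 8, c = [8, 4, 0, 6, 5].

Step 1: column multipliers v_i = (∏_{j≠i}(α_i − α_j))^{−1} mod 11.
  i = 1 (α = 10): (10−9)(10−8)(10−4)(10−1) = 1·2·6·9 = 108 ≡ 9, so v_1 = 9^{−1} = 5 (mod 11).
  i = 2 (α = 9): (9−10)(9−8)(9−4)(9−1) = (−1)·1·5·8 = −40 ≡ 4, so v_2 = 4^{−1} = 3 (mod 11).
  i = 3 (α = 8): (8−10)(8−9)(8−4)(8−1) = (−2)·(−1)·4·7 = 56 ≡ 1, so v_3 = 1^{−1} = 1 (mod 11).
  i = 4 (α = 4): (4−10)(4−9)(4−8)(4−1) = (−6)·(−5)·(−4)·3 = −360 ≡ 3, so v_4 = 3^{−1} = 4 (mod 11).
  i = 5 (α = 1): (1−10)(1−9)(1−8)(1−4) = (−9)·(−8)·(−7)·(−3) = 1512 ≡ 5, so v_5 = 5^{−1} = 9 (mod 11).
  v = [5, 3, 1, 4, 9].
Step 2: syndromes of r = [8, 4, 8, 6, 5] (all sums mod 11).
  S_0 = Σ v_i r_i = 5·8 + 3·4 + 1·8 + 4·6 + 9·5 = 129 ≡ 8.
  S_1 = Σ v_i α_i r_i = 5·10·8 + 3·9·4 + 1·8·8 + 4·4·6 + 9·1·5 = 713 ≡ 9.
  α_i^2 mod 11 = [1, 4, 9, 5, 1].
  S_2 = Σ v_i α_i^2 r_i = 5·1·8 + 3·4·4 + 1·9·8 + 4·5·6 + 9·1·5 = 325 ≡ 6.
  S = (8, 9, 6) ≠ 0, so r is not a codeword (an error is present).
Step 3: locate the error. For a single error e at position i, S_ℓ = v_i·e·α_i^ℓ, so α_err = S_1/S_0.
  S_0^{−1} = 8^{−1} = 7 (mod 11), so α_err = 9·7 = 63 ≡ 8 = α_3. Error position i = 3.
  Consistency check: S_2/S_1 = 6·5 = 30 ≡ 8 = α_err ✓ (single-error assumption holds).
Step 4: error magnitude e = S_0/v_3 = S_0·∏_{j≠3}(α_3 − α_j) = 8·1 = 8 ≡ 8 (mod 11).
Step 5: correct position 3: c_3 = r_3 − e = 8 − 8 ≡ 0 (mod 11). Hence c = [8, 4, 0, 6, 5].
  Check: interpolating c through the α_i gives m(x) = 1 + 4·x (degree < 2) with m(α_i) = c_i for every i, so c is indeed a codeword.


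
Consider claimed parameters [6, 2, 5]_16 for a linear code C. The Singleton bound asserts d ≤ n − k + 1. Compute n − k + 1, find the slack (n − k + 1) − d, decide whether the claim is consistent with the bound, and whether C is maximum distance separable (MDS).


Singleton RHS = n − k + 1 = 5, slack = 0, bound satisfied, MDS.

Singleton bound: d ≤ n − k + 1.
Here n = 6, k = 2, so n − k + 1 = 5.
Given d = 5, check d ≤ 5: YES.
Slack = (n − k + 1) − d = 0.
The code is MDS (slack = 0).
Description: the claimed parameters are [6, 2, 5]_16; such a code would be MDS (meets Singleton bound).


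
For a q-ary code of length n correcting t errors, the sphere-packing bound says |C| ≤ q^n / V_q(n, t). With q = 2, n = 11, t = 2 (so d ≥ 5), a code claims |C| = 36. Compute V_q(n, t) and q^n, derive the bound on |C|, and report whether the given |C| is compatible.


V_q(n, t) = 67, q^n = 2048, Hamming bound = 30, |C| = 36 > bound (violated).

Step 1: Compute V_q(n, t) = Σ_{j=0}^2 C(n, j) (q−1)^j.
  j = 0: C(11,0)·(1)^0 = 1·1 = 1.
  j = 1: C(11,1)·(1)^1 = 11·1 = 11.
  j = 2: C(11,2)·(1)^2 = 55·1 = 55.
  V_q(n, t) = 1 + 11 + 55 = 67.
Step 2: q^n = 2^11 = 2048.
Step 3: Hamming bound ⌊q^n / V_q(n,t)⌋ = ⌊2048/67⌋ = 30.
Step 4: Compare |C| = 36 to 30: violated.
The claimed |C| lies above the Hamming bound, so no 2-ary code of length 11 with d ≥ 5 can have 36 codewords.


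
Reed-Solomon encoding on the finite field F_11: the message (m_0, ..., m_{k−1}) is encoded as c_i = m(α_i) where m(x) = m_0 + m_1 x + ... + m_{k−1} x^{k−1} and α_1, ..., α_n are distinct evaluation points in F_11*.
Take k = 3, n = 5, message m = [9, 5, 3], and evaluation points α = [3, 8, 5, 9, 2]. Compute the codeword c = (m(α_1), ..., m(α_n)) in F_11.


c = [7, 10, 10, 0, 9]

Message polynomial: m(x) = 9 + 5·x + 3·x^2 (mod 11).
For each evaluation point α_i, compute m(α_i) mod 11:
  α_1 = 3: Horner steps 3 → 3 → 7, so m(3) = 7.
  α_2 = 8: Horner steps 3 → 7 → 10, so m(8) = 10.
  α_3 = 5: Horner steps 3 → 9 → 10, so m(5) = 10.
  α_4 = 9: Horner steps 3 → 10 → 0, so m(9) = 0.
  α_5 = 2: Horner steps 3 → 0 → 9, so m(2) = 9.
Codeword c = [7, 10, 10, 0, 9] ∈ F_11^5.


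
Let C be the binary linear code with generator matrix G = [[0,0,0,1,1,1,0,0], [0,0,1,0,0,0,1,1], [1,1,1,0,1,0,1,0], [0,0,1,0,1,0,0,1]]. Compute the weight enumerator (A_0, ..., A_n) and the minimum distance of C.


Weight distribution: A_0 = 1, A_2 = 1, A_3 = 5, A_4 = 3, A_5 = 2, A_6 = 3, A_7 = 1. Minimum distance d = 2.

Enumerate all 2^4 = 16 messages m ∈ F_2^4.
For each, compute codeword c = mG in F_2^8, then tally its weight.
  m = 0000 → c = 00000000, weight = 0.
  m = 1000 → c = 00011100, weight = 3.
  m = 0100 → c = 00100011, weight = 3.
  m = 1100 → c = 00111111, weight = 6.
  m = 0010 → c = 11101010, weight = 5.
  m = 1010 → c = 11110110, weight = 6.
  m = 0110 → c = 11001001, weight = 4.
  m = 1110 → c = 11010101, weight = 5.
  m = 0001 → c = 00101001, weight = 3.
  m = 1001 → c = 00110101, weight = 4.
  m = 0101 → c = 00001010, weight = 2.
  m = 1101 → c = 00010110, weight = 3.
  m = 0011 → c = 11000011, weight = 4.
  m = 1011 → c = 11011111, weight = 7.
  m = 0111 → c = 11100000, weight = 3.
  m = 1111 → c = 11111100, weight = 6.
Tally weights:
  weight 0: 1 codewords.
  weight 2: 1 codewords.
  weight 3: 5 codewords.
  weight 4: 3 codewords.
  weight 5: 2 codewords.
  weight 6: 3 codewords.
  weight 7: 1 codewords.
Minimum distance d = smallest w > 0 with A_w > 0 = 2.
Sanity: Σ A_w = 16 = 2^4 = 16 ✓.


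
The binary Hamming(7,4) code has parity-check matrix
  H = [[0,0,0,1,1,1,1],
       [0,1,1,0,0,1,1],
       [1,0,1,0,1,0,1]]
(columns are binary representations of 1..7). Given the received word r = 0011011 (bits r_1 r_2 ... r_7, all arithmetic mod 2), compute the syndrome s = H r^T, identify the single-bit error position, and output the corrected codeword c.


s = (1, 1, 0)^T, error position = 6, corrected codeword c = 0011001

Compute s = H r^T mod 2 one row at a time:
  s_1 = 1 + 0 + 1 + 1 = 3 ≡ 1 (mod 2).
  s_2 = 0 + 1 + 1 + 1 = 3 ≡ 1 (mod 2).
  s_3 = 0 + 1 + 0 + 1 = 2 ≡ 0 (mod 2).
s = (1, 1, 0)^T — this equals column 6 of H (binary 110), so error is at position 6.
Correct: flip bit 6 of r = 0011011 to get c = 0011001.


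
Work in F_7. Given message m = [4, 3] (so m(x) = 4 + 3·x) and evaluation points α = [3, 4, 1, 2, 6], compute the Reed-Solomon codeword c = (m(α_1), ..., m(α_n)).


c = [6, 2, 0, 3, 1]

Message polynomial: m(x) = 4 + 3·x (mod 7).
For each evaluation point α_i, compute m(α_i) mod 7:
  α_1 = 3: Horner steps 3 → 6, so m(3) = 6.
  α_2 = 4: Horner steps 3 → 2, so m(4) = 2.
  α_3 = 1: Horner steps 3 → 0, so m(1) = 0.
  α_4 = 2: Horner steps 3 → 3, so m(2) = 3.
  α_5 = 6: Horner steps 3 → 1, so m(6) = 1.
Codeword c = [6, 2, 0, 3, 1] ∈ F_7^5.


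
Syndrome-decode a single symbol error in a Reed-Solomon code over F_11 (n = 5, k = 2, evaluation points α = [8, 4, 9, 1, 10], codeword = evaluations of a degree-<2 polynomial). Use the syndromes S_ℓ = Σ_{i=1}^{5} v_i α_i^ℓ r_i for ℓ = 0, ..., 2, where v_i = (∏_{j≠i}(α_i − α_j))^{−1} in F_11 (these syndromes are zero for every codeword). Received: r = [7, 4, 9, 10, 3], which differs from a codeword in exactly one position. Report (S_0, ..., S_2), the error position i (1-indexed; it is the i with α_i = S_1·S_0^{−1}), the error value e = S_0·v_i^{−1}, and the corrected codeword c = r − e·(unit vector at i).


S = (1, 9, 4), error at position 3, error magnitude e = 4, c = [7, 4, 5, 10, 3].

Step 1: column multipliers v_i = (∏_{j≠i}(α_i − α_j))^{−1} mod 11.
  i = 1 (α = 8): (8−4)(8−9)(8−1)(8−10) = 4·(−1)·7·(−2) = 56 ≡ 1, so v_1 = 1^{−1} = 1 (mod 11).
  i = 2 (α = 4): (4−8)(4−9)(4−1)(4−10) = (−4)·(−5)·3·(−6) = −360 ≡ 3, so v_2 = 3^{−1} = 4 (mod 11).
  i = 3 (α = 9): (9−8)(9−4)(9−1)(9−10) = 1·5·8·(−1) = −40 ≡ 4, so v_3 = 4^{−1} = 3 (mod 11).
  i = 4 (α = 1): (1−8)(1−4)(1−9)(1−10) = (−7)·(−3)·(−8)·(−9) = 1512 ≡ 5, so v_4 = 5^{−1} = 9 (mod 11).
  i = 5 (α = 10): (10−8)(10−4)(10−9)(10−1) = 2·6·1·9 = 108 ≡ 9, so v_5 = 9^{−1} = 5 (mod 11).
  v = [1, 4, 3, 9, 5].
Step 2: syndromes of r = [7, 4, 9, 10, 3] (all sums mod 11).
  S_0 = Σ v_i r_i = 1·7 + 4·4 + 3·9 + 9·10 + 5·3 = 155 ≡ 1.
  S_1 = Σ v_i α_i r_i = 1·8·7 + 4·4·4 + 3·9·9 + 9·1·10 + 5·10·3 = 603 ≡ 9.
  α_i^2 mod 11 = [9, 5, 4, 1, 1].
  S_2 = Σ v_i α_i^2 r_i = 1·9·7 + 4·5·4 + 3·4·9 + 9·1·10 + 5·1·3 = 356 ≡ 4.
  S = (1, 9, 4) ≠ 0, so r is not a codeword (an error is present).
Step 3: locate the error. For a single error e at position i, S_ℓ = v_i·e·α_i^ℓ, so α_err = S_1/S_0.
  S_0^{−1} = 1^{−1} = 1 (mod 11), so α_err = 9·1 = 9 ≡ 9 = α_3. Error position i = 3.
  Consistency check: S_2/S_1 = 4·5 = 20 ≡ 9 = α_err ✓ (single-error assumption holds).
Step 4: error magnitude e = S_0/v_3 = S_0·∏_{j≠3}(α_3 − α_j) = 1·4 = 4 ≡ 4 (mod 11).
Step 5: correct position 3: c_3 = r_3 − e = 9 − 4 ≡ 5 (mod 11). Hence c = [7, 4, 5, 10, 3].
  Check: interpolating c through the α_i gives m(x) = 1 + 9·x (degree < 2) with m(α_i) = c_i for every i, so c is indeed a codeword.


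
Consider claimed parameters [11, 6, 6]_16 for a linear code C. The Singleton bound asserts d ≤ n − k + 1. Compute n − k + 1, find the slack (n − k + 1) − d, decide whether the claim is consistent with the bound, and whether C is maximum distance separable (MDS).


Singleton RHS = n − k + 1 = 6, slack = 0, bound satisfied, MDS.

Singleton bound: d ≤ n − k + 1.
Here n = 11, k = 6, so n − k + 1 = 6.
Given d = 6, check d ≤ 6: YES.
Slack = (n − k + 1) − d = 0.
The code is MDS (slack = 0).
Description: the claimed parameters are [11, 6, 6]_16; such a code would be MDS (meets Singleton bound).


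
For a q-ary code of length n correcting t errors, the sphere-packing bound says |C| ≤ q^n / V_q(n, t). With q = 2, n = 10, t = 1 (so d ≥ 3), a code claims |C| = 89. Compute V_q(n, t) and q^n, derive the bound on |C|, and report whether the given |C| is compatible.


V_q(n, t) = 11, q^n = 1024, Hamming bound = 93, |C| = 89 ≤ bound (satisfied).

Step 1: Compute V_q(n, t) = Σ_{j=0}^1 C(n, j) (q−1)^j.
  j = 0: C(10,0)·(1)^0 = 1·1 = 1.
  j = 1: C(10,1)·(1)^1 = 10·1 = 10.
  V_q(n, t) = 1 + 10 = 11.
Step 2: q^n = 2^10 = 1024.
Step 3: Hamming bound ⌊q^n / V_q(n,t)⌋ = ⌊1024/11⌋ = 93.
Step 4: Compare |C| = 89 to 93: satisfied.
The claimed |C| lies below the Hamming bound.


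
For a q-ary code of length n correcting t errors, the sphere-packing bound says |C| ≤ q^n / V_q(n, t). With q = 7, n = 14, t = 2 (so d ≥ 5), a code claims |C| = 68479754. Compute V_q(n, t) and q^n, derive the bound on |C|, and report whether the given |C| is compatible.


V_q(n, t) = 3361, q^n = 678223072849, Hamming bound = 201792047, |C| = 68479754 ≤ bound (satisfied).

Step 1: Compute V_q(n, t) = Σ_{j=0}^2 C(n, j) (q−1)^j.
  j = 0: C(14,0)·(6)^0 = 1·1 = 1.
  j = 1: C(14,1)·(6)^1 = 14·6 = 84.
  j = 2: C(14,2)·(6)^2 = 91·36 = 3276.
  V_q(n, t) = 1 + 84 + 3276 = 3361.
Step 2: q^n = 7^14 = 678223072849.
Step 3: Hamming bound ⌊q^n / V_q(n,t)⌋ = ⌊678223072849/3361⌋ = 201792047.
Step 4: Compare |C| = 68479754 to 201792047: satisfied.
The claimed |C| lies below the Hamming bound.


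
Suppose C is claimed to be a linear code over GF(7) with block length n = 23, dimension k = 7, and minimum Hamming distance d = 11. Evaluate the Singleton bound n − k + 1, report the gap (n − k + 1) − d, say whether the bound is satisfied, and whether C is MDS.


Singleton RHS = n − k + 1 = 17, slack = 6, bound satisfied, not MDS.

Singleton bound: d ≤ n − k + 1.
Here n = 23, k = 7, so n − k + 1 = 17.
Given d = 11, check d ≤ 17: YES.
Slack = (n − k + 1) − d = 6.
The code is NOT MDS (slack = 6 > 0).
Description: the claimed parameters are [23, 7, 11]_7; such a code would be non-MDS.


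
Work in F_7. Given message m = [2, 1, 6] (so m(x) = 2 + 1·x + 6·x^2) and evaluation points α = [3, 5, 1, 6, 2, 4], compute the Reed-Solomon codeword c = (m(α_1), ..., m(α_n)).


c = [3, 3, 2, 0, 0, 4]

Message polynomial: m(x) = 2 + 1·x + 6·x^2 (mod 7).
For each evaluation point α_i, compute m(α_i) mod 7:
  α_1 = 3: Horner steps 6 → 5 → 3, so m(3) = 3.
  α_2 = 5: Horner steps 6 → 3 → 3, so m(5) = 3.
  α_3 = 1: Horner steps 6 → 0 → 2, so m(1) = 2.
  α_4 = 6: Horner steps 6 → 2 → 0, so m(6) = 0.
  α_5 = 2: Horner steps 6 → 6 → 0, so m(2) = 0.
  α_6 = 4: Horner steps 6 → 4 → 4, so m(4) = 4.
Codeword c = [3, 3, 2, 0, 0, 4] ∈ F_7^6.


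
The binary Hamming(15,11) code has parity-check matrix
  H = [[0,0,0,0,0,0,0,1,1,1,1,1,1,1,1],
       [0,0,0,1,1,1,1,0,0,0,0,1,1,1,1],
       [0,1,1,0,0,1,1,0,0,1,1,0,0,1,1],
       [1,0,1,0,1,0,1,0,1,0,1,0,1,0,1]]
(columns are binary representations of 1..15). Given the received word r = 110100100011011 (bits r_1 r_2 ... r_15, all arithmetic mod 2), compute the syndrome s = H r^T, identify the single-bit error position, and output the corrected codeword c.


s = (0, 1, 1, 0)^T, error position = 6, corrected codeword c = 110101100011011

Compute s = H r^T mod 2 one row at a time:
  s_1 = 0 + 0 + 0 + 1 + 1 + 0 + 1 + 1 = 4 ≡ 0 (mod 2).
  s_2 = 1 + 0 + 0 + 1 + 1 + 0 + 1 + 1 = 5 ≡ 1 (mod 2).
  s_3 = 1 + 0 + 0 + 1 + 0 + 1 + 1 + 1 = 5 ≡ 1 (mod 2).
  s_4 = 1 + 0 + 0 + 1 + 0 + 1 + 0 + 1 = 4 ≡ 0 (mod 2).
s = (0, 1, 1, 0)^T — this equals column 6 of H (binary 0110), so error is at position 6.
Correct: flip bit 6 of r = 110100100011011 to get c = 110101100011011.


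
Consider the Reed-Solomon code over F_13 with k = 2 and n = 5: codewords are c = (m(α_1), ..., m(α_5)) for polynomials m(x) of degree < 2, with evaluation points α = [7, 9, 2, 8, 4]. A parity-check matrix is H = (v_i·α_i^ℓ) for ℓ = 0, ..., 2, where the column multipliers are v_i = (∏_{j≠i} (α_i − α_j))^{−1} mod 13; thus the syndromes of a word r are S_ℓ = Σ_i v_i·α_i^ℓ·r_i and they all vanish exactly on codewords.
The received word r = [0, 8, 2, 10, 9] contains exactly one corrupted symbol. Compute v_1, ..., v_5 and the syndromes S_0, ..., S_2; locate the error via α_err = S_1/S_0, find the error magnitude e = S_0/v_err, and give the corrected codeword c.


S = (8, 7, 11), error at position 2, error magnitude e = 1, c = [0, 7, 2, 10, 9].

Step 1: column multipliers v_i = (∏_{j≠i}(α_i − α_j))^{−1} mod 13.
  i = 1 (α = 7): (7−9)(7−2)(7−8)(7−4) = (−2)·5·(−1)·3 = 30 ≡ 4, so v_1 = 4^{−1} = 10 (mod 13).
  i = 2 (α = 9): (9−7)(9−2)(9−8)(9−4) = 2·7·1·5 = 70 ≡ 5, so v_2 = 5^{−1} = 8 (mod 13).
  i = 3 (α = 2): (2−7)(2−9)(2−8)(2−4) = (−5)·(−7)·(−6)·(−2) = 420 ≡ 4, so v_3 = 4^{−1} = 10 (mod 13).
  i = 4 (α = 8): (8−7)(8−9)(8−2)(8−4) = 1·(−1)·6·4 = −24 ≡ 2, so v_4 = 2^{−1} = 7 (mod 13).
  i = 5 (α = 4): (4−7)(4−9)(4−2)(4−8) = (−3)·(−5)·2·(−4) = −120 ≡ 10, so v_5 = 10^{−1} = 4 (mod 13).
  v = [10, 8, 10, 7, 4].
Step 2: syndromes of r = [0, 8, 2, 10, 9] (all sums mod 13).
  S_0 = Σ v_i r_i = 10·0 + 8·8 + 10·2 + 7·10 + 4·9 = 190 ≡ 8.
  S_1 = Σ v_i α_i r_i = 10·7·0 + 8·9·8 + 10·2·2 + 7·8·10 + 4·4·9 = 1320 ≡ 7.
  α_i^2 mod 13 = [10, 3, 4, 12, 3].
  S_2 = Σ v_i α_i^2 r_i = 10·10·0 + 8·3·8 + 10·4·2 + 7·12·10 + 4·3·9 = 1220 ≡ 11.
  S = (8, 7, 11) ≠ 0, so r is not a codeword (an error is present).
Step 3: locate the error. For a single error e at position i, S_ℓ = v_i·e·α_i^ℓ, so α_err = S_1/S_0.
  S_0^{−1} = 8^{−1} = 5 (mod 13), so α_err = 7·5 = 35 ≡ 9 = α_2. Error position i = 2.
  Consistency check: S_2/S_1 = 11·2 = 22 ≡ 9 = α_err ✓ (single-error assumption holds).
Step 4: error magnitude e = S_0/v_2 = S_0·∏_{j≠2}(α_2 − α_j) = 8·5 = 40 ≡ 1 (mod 13).
Step 5: correct position 2: c_2 = r_2 − e = 8 − 1 ≡ 7 (mod 13). Hence c = [0, 7, 2, 10, 9].
  Check: interpolating c through the α_i gives m(x) = 8 + 10·x (degree < 2) with m(α_i) = c_i for every i, so c is indeed a codeword.


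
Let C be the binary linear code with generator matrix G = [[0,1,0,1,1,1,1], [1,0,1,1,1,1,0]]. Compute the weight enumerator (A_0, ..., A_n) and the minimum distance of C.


Weight distribution: A_0 = 1, A_4 = 1, A_5 = 2. Minimum distance d = 4.

Enumerate all 2^2 = 4 messages m ∈ F_2^2.
For each, compute codeword c = mG in F_2^7, then tally its weight.
  m = 00 → c = 0000000, weight = 0.
  m = 10 → c = 0101111, weight = 5.
  m = 01 → c = 1011110, weight = 5.
  m = 11 → c = 1110001, weight = 4.
Tally weights:
  weight 0: 1 codewords.
  weight 4: 1 codewords.
  weight 5: 2 codewords.
Minimum distance d = smallest w > 0 with A_w > 0 = 4.
Sanity: Σ A_w = 4 = 2^2 = 4 ✓.


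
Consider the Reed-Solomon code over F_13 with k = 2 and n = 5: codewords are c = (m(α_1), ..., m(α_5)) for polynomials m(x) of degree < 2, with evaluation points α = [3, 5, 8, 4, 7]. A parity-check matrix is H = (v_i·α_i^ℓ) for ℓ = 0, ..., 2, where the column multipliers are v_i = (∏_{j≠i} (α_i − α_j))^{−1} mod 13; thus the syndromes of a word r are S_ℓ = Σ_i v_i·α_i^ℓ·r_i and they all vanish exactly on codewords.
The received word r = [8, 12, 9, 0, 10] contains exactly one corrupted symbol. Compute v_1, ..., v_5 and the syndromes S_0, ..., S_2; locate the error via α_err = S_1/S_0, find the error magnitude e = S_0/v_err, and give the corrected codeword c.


S = (7, 8, 11), error at position 1, error magnitude e = 7, c = [1, 12, 9, 0, 10].

Step 1: column multipliers v_i = (∏_{j≠i}(α_i − α_j))^{−1} mod 13.
  i = 1 (α = 3): (3−5)(3−8)(3−4)(3−7) = (−2)·(−5)·(−1)·(−4) = 40 ≡ 1, so v_1 = 1^{−1} = 1 (mod 13).
  i = 2 (α = 5): (5−3)(5−8)(5−4)(5−7) = 2·(−3)·1·(−2) = 12 ≡ 12, so v_2 = 12^{−1} = 12 (mod 13).
  i = 3 (α = 8): (8−3)(8−5)(8−4)(8−7) = 5·3·4·1 = 60 ≡ 8, so v_3 = 8^{−1} = 5 (mod 13).
  i = 4 (α = 4): (4−3)(4−5)(4−8)(4−7) = 1·(−1)·(−4)·(−3) = −12 ≡ 1, so v_4 = 1^{−1} = 1 (mod 13).
  i = 5 (α = 7): (7−3)(7−5)(7−8)(7−4) = 4·2·(−1)·3 = −24 ≡ 2, so v_5 = 2^{−1} = 7 (mod 13).
  v = [1, 12, 5, 1, 7].
Step 2: syndromes of r = [8, 12, 9, 0, 10] (all sums mod 13).
  S_0 = Σ v_i r_i = 1·8 + 12·12 + 5·9 + 1·0 + 7·10 = 267 ≡ 7.
  S_1 = Σ v_i α_i r_i = 1·3·8 + 12·5·12 + 5·8·9 + 1·4·0 + 7·7·10 = 1594 ≡ 8.
  α_i^2 mod 13 = [9, 12, 12, 3, 10].
  S_2 = Σ v_i α_i^2 r_i = 1·9·8 + 12·12·12 + 5·12·9 + 1·3·0 + 7·10·10 = 3040 ≡ 11.
  S = (7, 8, 11) ≠ 0, so r is not a codeword (an error is present).
Step 3: locate the error. For a single error e at position i, S_ℓ = v_i·e·α_i^ℓ, so α_err = S_1/S_0.
  S_0^{−1} = 7^{−1} = 2 (mod 13), so α_err = 8·2 = 16 ≡ 3 = α_1. Error position i = 1.
  Consistency check: S_2/S_1 = 11·5 = 55 ≡ 3 = α_err ✓ (single-error assumption holds).
Step 4: error magnitude e = S_0/v_1 = S_0·∏_{j≠1}(α_1 − α_j) = 7·1 = 7 ≡ 7 (mod 13).
Step 5: correct position 1: c_1 = r_1 − e = 8 − 7 ≡ 1 (mod 13). Hence c = [1, 12, 9, 0, 10].
  Check: interpolating c through the α_i gives m(x) = 4 + 12·x (degree < 2) with m(α_i) = c_i for every i, so c is indeed a codeword.


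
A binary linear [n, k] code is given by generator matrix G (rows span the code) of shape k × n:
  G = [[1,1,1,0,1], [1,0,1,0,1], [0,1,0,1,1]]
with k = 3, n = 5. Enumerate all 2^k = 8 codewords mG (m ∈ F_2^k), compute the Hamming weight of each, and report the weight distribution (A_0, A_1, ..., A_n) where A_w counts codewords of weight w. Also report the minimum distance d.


Weight distribution: A_0 = 1, A_1 = 1, A_2 = 1, A_3 = 3, A_4 = 2. Minimum distance d = 1.

Enumerate all 2^3 = 8 messages m ∈ F_2^3.
For each, compute codeword c = mG in F_2^5, then tally its weight.
  m = 000 → c = 00000, weight = 0.
  m = 100 → c = 11101, weight = 4.
  m = 010 → c = 10101, weight = 3.
  m = 110 → c = 01000, weight = 1.
  m = 001 → c = 01011, weight = 3.
  m = 101 → c = 10110, weight = 3.
  m = 011 → c = 11110, weight = 4.
  m = 111 → c = 00011, weight = 2.
Tally weights:
  weight 0: 1 codewords.
  weight 1: 1 codewords.
  weight 2: 1 codewords.
  weight 3: 3 codewords.
  weight 4: 2 codewords.
Minimum distance d = smallest w > 0 with A_w > 0 = 1.
Sanity: Σ A_w = 8 = 2^3 = 8 ✓.


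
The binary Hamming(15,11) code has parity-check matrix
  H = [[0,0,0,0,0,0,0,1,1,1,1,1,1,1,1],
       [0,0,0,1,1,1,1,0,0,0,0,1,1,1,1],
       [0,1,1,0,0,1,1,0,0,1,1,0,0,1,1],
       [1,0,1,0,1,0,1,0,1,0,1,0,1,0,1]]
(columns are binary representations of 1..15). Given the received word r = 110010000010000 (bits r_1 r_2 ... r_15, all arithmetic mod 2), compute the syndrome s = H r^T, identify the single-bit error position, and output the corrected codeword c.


s = (1, 1, 0, 1)^T, error position = 13, corrected codeword c = 110010000010100

Compute s = H r^T mod 2 one row at a time:
  s_1 = 0 + 0 + 0 + 1 + 0 + 0 + 0 + 0 = 1 ≡ 1 (mod 2).
  s_2 = 0 + 1 + 0 + 0 + 0 + 0 + 0 + 0 = 1 ≡ 1 (mod 2).
  s_3 = 1 + 0 + 0 + 0 + 0 + 1 + 0 + 0 = 2 ≡ 0 (mod 2).
  s_4 = 1 + 0 + 1 + 0 + 0 + 1 + 0 + 0 = 3 ≡ 1 (mod 2).
s = (1, 1, 0, 1)^T — this equals column 13 of H (binary 1101), so error is at position 13.
Correct: flip bit 13 of r = 110010000010000 to get c = 110010000010100.


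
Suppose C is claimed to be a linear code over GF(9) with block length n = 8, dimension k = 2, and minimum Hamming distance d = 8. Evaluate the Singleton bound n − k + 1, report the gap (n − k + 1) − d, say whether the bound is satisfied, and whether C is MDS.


Singleton RHS = n − k + 1 = 7, slack = -1, bound violated (no such code; not MDS).

Singleton bound: d ≤ n − k + 1.
Here n = 8, k = 2, so n − k + 1 = 7.
Given d = 8, check d ≤ 7: NO.
Slack = (n − k + 1) − d = -1.
The slack is negative: d = 8 exceeds n − k + 1 = 7 by 1, so the Singleton bound is violated and no linear [8, 2, 8]_9 code can exist. In particular it is not MDS (MDS requires d = n − k + 1 exactly).
Description: the claimed parameters are [8, 2, 8]_9; such a code would be impossible (violates the Singleton bound).


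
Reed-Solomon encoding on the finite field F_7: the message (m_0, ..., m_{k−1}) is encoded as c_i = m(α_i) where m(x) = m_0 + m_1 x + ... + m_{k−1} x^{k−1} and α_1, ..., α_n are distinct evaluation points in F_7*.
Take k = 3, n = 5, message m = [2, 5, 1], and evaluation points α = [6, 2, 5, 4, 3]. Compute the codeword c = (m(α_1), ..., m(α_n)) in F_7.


c = [5, 2, 3, 3, 5]

Message polynomial: m(x) = 2 + 5·x + 1·x^2 (mod 7).
For each evaluation point α_i, compute m(α_i) mod 7:
  α_1 = 6: Horner steps 1 → 4 → 5, so m(6) = 5.
  α_2 = 2: Horner steps 1 → 0 → 2, so m(2) = 2.
  α_3 = 5: Horner steps 1 → 3 → 3, so m(5) = 3.
  α_4 = 4: Horner steps 1 → 2 → 3, so m(4) = 3.
  α_5 = 3: Horner steps 1 → 1 → 5, so m(3) = 5.
Codeword c = [5, 2, 3, 3, 5] ∈ F_7^5.


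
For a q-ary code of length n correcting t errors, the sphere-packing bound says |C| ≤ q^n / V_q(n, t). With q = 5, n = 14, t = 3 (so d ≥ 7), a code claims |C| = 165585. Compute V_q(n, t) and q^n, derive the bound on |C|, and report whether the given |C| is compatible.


V_q(n, t) = 24809, q^n = 6103515625, Hamming bound = 246020, |C| = 165585 ≤ bound (satisfied).

Step 1: Compute V_q(n, t) = Σ_{j=0}^3 C(n, j) (q−1)^j.
  j = 0: C(14,0)·(4)^0 = 1·1 = 1.
  j = 1: C(14,1)·(4)^1 = 14·4 = 56.
  j = 2: C(14,2)·(4)^2 = 91·16 = 1456.
  j = 3: C(14,3)·(4)^3 = 364·64 = 23296.
  V_q(n, t) = 1 + 56 + 1456 + 23296 = 24809.
Step 2: q^n = 5^14 = 6103515625.
Step 3: Hamming bound ⌊q^n / V_q(n,t)⌋ = ⌊6103515625/24809⌋ = 246020.
Step 4: Compare |C| = 165585 to 246020: satisfied.
The claimed |C| lies below the Hamming bound.


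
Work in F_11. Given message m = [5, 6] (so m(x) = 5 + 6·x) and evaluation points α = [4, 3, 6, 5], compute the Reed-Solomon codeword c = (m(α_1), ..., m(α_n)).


c = [7, 1, 8, 2]

Message polynomial: m(x) = 5 + 6·x (mod 11).
For each evaluation point α_i, compute m(α_i) mod 11:
  α_1 = 4: Horner steps 6 → 7, so m(4) = 7.
  α_2 = 3: Horner steps 6 → 1, so m(3) = 1.
  α_3 = 6: Horner steps 6 → 8, so m(6) = 8.
  α_4 = 5: Horner steps 6 → 2, so m(5) = 2.
Codeword c = [7, 1, 8, 2] ∈ F_11^4.


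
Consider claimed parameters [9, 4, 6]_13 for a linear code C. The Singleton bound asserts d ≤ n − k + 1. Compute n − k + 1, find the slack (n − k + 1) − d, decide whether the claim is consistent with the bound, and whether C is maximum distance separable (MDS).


Singleton RHS = n − k + 1 = 6, slack = 0, bound satisfied, MDS.

Singleton bound: d ≤ n − k + 1.
Here n = 9, k = 4, so n − k + 1 = 6.
Given d = 6, check d ≤ 6: YES.
Slack = (n − k + 1) − d = 0.
The code is MDS (slack = 0).
Description: the claimed parameters are [9, 4, 6]_13; such a code would be MDS (meets Singleton bound).


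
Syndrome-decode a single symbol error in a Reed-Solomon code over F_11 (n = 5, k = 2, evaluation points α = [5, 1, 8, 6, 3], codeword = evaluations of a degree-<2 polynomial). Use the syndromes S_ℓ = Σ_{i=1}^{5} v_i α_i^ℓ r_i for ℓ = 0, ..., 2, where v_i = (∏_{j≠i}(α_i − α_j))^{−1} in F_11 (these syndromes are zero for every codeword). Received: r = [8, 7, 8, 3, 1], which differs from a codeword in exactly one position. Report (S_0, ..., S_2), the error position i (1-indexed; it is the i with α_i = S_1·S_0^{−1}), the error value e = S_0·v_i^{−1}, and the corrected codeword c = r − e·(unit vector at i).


S = (1, 5, 3), error at position 1, error magnitude e = 2, c = [6, 7, 8, 3, 1].

Step 1: column multipliers v_i = (∏_{j≠i}(α_i − α_j))^{−1} mod 11.
  i = 1 (α = 5): (5−1)(5−8)(5−6)(5−3) = 4·(−3)·(−1)·2 = 24 ≡ 2, so v_1 = 2^{−1} = 6 (mod 11).
  i = 2 (α = 1): (1−5)(1−8)(1−6)(1−3) = (−4)·(−7)·(−5)·(−2) = 280 ≡ 5, so v_2 = 5^{−1} = 9 (mod 11).
  i = 3 (α = 8): (8−5)(8−1)(8−6)(8−3) = 3·7·2·5 = 210 ≡ 1, so v_3 = 1^{−1} = 1 (mod 11).
  i = 4 (α = 6): (6−5)(6−1)(6−8)(6−3) = 1·5·(−2)·3 = −30 ≡ 3, so v_4 = 3^{−1} = 4 (mod 11).
  i = 5 (α = 3): (3−5)(3−1)(3−8)(3−6) = (−2)·2·(−5)·(−3) = −60 ≡ 6, so v_5 = 6^{−1} = 2 (mod 11).
  v = [6, 9, 1, 4, 2].
Step 2: syndromes of r = [8, 7, 8, 3, 1] (all sums mod 11).
  S_0 = Σ v_i r_i = 6·8 + 9·7 + 1·8 + 4·3 + 2·1 = 133 ≡ 1.
  S_1 = Σ v_i α_i r_i = 6·5·8 + 9·1·7 + 1·8·8 + 4·6·3 + 2·3·1 = 445 ≡ 5.
  α_i^2 mod 11 = [3, 1, 9, 3, 9].
  S_2 = Σ v_i α_i^2 r_i = 6·3·8 + 9·1·7 + 1·9·8 + 4·3·3 + 2·9·1 = 333 ≡ 3.
  S = (1, 5, 3) ≠ 0, so r is not a codeword (an error is present).
Step 3: locate the error. For a single error e at position i, S_ℓ = v_i·e·α_i^ℓ, so α_err = S_1/S_0.
  S_0^{−1} = 1^{−1} = 1 (mod 11), so α_err = 5·1 = 5 ≡ 5 = α_1. Error position i = 1.
  Consistency check: S_2/S_1 = 3·9 = 27 ≡ 5 = α_err ✓ (single-error assumption holds).
Step 4: error magnitude e = S_0/v_1 = S_0·∏_{j≠1}(α_1 − α_j) = 1·2 = 2 ≡ 2 (mod 11).
Step 5: correct position 1: c_1 = r_1 − e = 8 − 2 ≡ 6 (mod 11). Hence c = [6, 7, 8, 3, 1].
  Check: interpolating c through the α_i gives m(x) = 10 + 8·x (degree < 2) with m(α_i) = c_i for every i, so c is indeed a codeword.


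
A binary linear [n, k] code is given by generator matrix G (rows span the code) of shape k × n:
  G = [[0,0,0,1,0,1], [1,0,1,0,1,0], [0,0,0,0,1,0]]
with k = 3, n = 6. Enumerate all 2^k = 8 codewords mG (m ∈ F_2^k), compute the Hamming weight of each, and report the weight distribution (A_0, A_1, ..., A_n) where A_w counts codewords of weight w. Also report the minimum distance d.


Weight distribution: A_0 = 1, A_1 = 1, A_2 = 2, A_3 = 2, A_4 = 1, A_5 = 1. Minimum distance d = 1.

Enumerate all 2^3 = 8 messages m ∈ F_2^3.
For each, compute codeword c = mG in F_2^6, then tally its weight.
  m = 000 → c = 000000, weight = 0.
  m = 100 → c = 000101, weight = 2.
  m = 010 → c = 101010, weight = 3.
  m = 110 → c = 101111, weight = 5.
  m = 001 → c = 000010, weight = 1.
  m = 101 → c = 000111, weight = 3.
  m = 011 → c = 101000, weight = 2.
  m = 111 → c = 101101, weight = 4.
Tally weights:
  weight 0: 1 codewords.
  weight 1: 1 codewords.
  weight 2: 2 codewords.
  weight 3: 2 codewords.
  weight 4: 1 codewords.
  weight 5: 1 codewords.
Minimum distance d = smallest w > 0 with A_w > 0 = 1.
Sanity: Σ A_w = 8 = 2^3 = 8 ✓.


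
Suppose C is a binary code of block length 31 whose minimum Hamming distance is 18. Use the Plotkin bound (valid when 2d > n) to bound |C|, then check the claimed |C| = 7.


Plotkin bound M ≤ 6; given |C| = 7 > bound (violated).

Check applicability: 2d = 36, n = 31.
2d − n = 5 > 0, so Plotkin applies.
Compute d/(2d−n) = 18/5 ≈ 3.6000.
⌊d/(2d−n)⌋ = 3.
Plotkin bound: M ≤ 2·3 = 6.
Given |C| = 7, check: VIOLATED.
This |C| is above the Plotkin bound, so no binary code with n = 31, d = 18 and 7 codewords exists.


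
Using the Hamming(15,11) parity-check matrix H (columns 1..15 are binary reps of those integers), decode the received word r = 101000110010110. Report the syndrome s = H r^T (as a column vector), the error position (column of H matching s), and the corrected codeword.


s = (0, 1, 0, 1)^T, error position = 5, corrected codeword c = 101010110010110

Compute s = H r^T mod 2 one row at a time:
  s_1 = 1 + 0 + 0 + 1 + 0 + 1 + 1 + 0 = 4 ≡ 0 (mod 2).
  s_2 = 0 + 0 + 0 + 1 + 0 + 1 + 1 + 0 = 3 ≡ 1 (mod 2).
  s_3 = 0 + 1 + 0 + 1 + 0 + 1 + 1 + 0 = 4 ≡ 0 (mod 2).
  s_4 = 1 + 1 + 0 + 1 + 0 + 1 + 1 + 0 = 5 ≡ 1 (mod 2).
s = (0, 1, 0, 1)^T — this equals column 5 of H (binary 0101), so error is at position 5.
Correct: flip bit 5 of r = 101000110010110 to get c = 101010110010110.


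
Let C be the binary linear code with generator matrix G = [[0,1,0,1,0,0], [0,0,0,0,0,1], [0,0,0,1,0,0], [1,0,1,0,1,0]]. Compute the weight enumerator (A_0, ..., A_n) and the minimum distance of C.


Weight distribution: A_0 = 1, A_1 = 3, A_2 = 3, A_3 = 2, A_4 = 3, A_5 = 3, A_6 = 1. Minimum distance d = 1.

Enumerate all 2^4 = 16 messages m ∈ F_2^4.
For each, compute codeword c = mG in F_2^6, then tally its weight.
  m = 0000 → c = 000000, weight = 0.
  m = 1000 → c = 010100, weight = 2.
  m = 0100 → c = 000001, weight = 1.
  m = 1100 → c = 010101, weight = 3.
  m = 0010 → c = 000100, weight = 1.
  m = 1010 → c = 010000, weight = 1.
  m = 0110 → c = 000101, weight = 2.
  m = 1110 → c = 010001, weight = 2.
  m = 0001 → c = 101010, weight = 3.
  m = 1001 → c = 111110, weight = 5.
  m = 0101 → c = 101011, weight = 4.
  m = 1101 → c = 111111, weight = 6.
  m = 0011 → c = 101110, weight = 4.
  m = 1011 → c = 111010, weight = 4.
  m = 0111 → c = 101111, weight = 5.
  m = 1111 → c = 111011, weight = 5.
Tally weights:
  weight 0: 1 codewords.
  weight 1: 3 codewords.
  weight 2: 3 codewords.
  weight 3: 2 codewords.
  weight 4: 3 codewords.
  weight 5: 3 codewords.
  weight 6: 1 codewords.
Minimum distance d = smallest w > 0 with A_w > 0 = 1.
Sanity: Σ A_w = 16 = 2^4 = 16 ✓.


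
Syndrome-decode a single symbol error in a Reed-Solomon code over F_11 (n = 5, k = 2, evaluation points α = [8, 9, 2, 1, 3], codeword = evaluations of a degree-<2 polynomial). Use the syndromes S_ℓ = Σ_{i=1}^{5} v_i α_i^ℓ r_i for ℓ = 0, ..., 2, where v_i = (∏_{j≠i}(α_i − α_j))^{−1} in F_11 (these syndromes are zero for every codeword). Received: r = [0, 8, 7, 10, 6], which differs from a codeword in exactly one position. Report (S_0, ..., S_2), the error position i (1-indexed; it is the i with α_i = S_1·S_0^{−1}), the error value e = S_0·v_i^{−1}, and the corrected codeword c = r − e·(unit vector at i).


S = (7, 10, 8), error at position 5, error magnitude e = 2, c = [0, 8, 7, 10, 4].

Step 1: column multipliers v_i = (∏_{j≠i}(α_i − α_j))^{−1} mod 11.
  i = 1 (α = 8): (8−9)(8−2)(8−1)(8−3) = (−1)·6·7·5 = −210 ≡ 10, so v_1 = 10^{−1} = 10 (mod 11).
  i = 2 (α = 9): (9−8)(9−2)(9−1)(9−3) = 1·7·8·6 = 336 ≡ 6, so v_2 = 6^{−1} = 2 (mod 11).
  i = 3 (α = 2): (2−8)(2−9)(2−1)(2−3) = (−6)·(−7)·1·(−1) = −42 ≡ 2, so v_3 = 2^{−1} = 6 (mod 11).
  i = 4 (α = 1): (1−8)(1−9)(1−2)(1−3) = (−7)·(−8)·(−1)·(−2) = 112 ≡ 2, so v_4 = 2^{−1} = 6 (mod 11).
  i = 5 (α = 3): (3−8)(3−9)(3−2)(3−1) = (−5)·(−6)·1·2 = 60 ≡ 5, so v_5 = 5^{−1} = 9 (mod 11).
  v = [10, 2, 6, 6, 9].
Step 2: syndromes of r = [0, 8, 7, 10, 6] (all sums mod 11).
  S_0 = Σ v_i r_i = 10·0 + 2·8 + 6·7 + 6·10 + 9·6 = 172 ≡ 7.
  S_1 = Σ v_i α_i r_i = 10·8·0 + 2·9·8 + 6·2·7 + 6·1·10 + 9·3·6 = 450 ≡ 10.
  α_i^2 mod 11 = [9, 4, 4, 1, 9].
  S_2 = Σ v_i α_i^2 r_i = 10·9·0 + 2·4·8 + 6·4·7 + 6·1·10 + 9·9·6 = 778 ≡ 8.
  S = (7, 10, 8) ≠ 0, so r is not a codeword (an error is present).
Step 3: locate the error. For a single error e at position i, S_ℓ = v_i·e·α_i^ℓ, so α_err = S_1/S_0.
  S_0^{−1} = 7^{−1} = 8 (mod 11), so α_err = 10·8 = 80 ≡ 3 = α_5. Error position i = 5.
  Consistency check: S_2/S_1 = 8·10 = 80 ≡ 3 = α_err ✓ (single-error assumption holds).
Step 4: error magnitude e = S_0/v_5 = S_0·∏_{j≠5}(α_5 − α_j) = 7·5 = 35 ≡ 2 (mod 11).
Step 5: correct position 5: c_5 = r_5 − e = 6 − 2 ≡ 4 (mod 11). Hence c = [0, 8, 7, 10, 4].
  Check: interpolating c through the α_i gives m(x) = 2 + 8·x (degree < 2) with m(α_i) = c_i for every i, so c is indeed a codeword.


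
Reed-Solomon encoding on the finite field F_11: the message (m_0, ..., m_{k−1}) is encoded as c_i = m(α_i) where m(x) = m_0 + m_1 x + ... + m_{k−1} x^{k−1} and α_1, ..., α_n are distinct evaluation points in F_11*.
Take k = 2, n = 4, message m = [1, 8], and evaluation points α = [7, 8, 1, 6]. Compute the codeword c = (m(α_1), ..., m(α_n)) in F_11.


c = [2, 10, 9, 5]

Message polynomial: m(x) = 1 + 8·x (mod 11).
For each evaluation point α_i, compute m(α_i) mod 11:
  α_1 = 7: Horner steps 8 → 2, so m(7) = 2.
  α_2 = 8: Horner steps 8 → 10, so m(8) = 10.
  α_3 = 1: Horner steps 8 → 9, so m(1) = 9.
  α_4 = 6: Horner steps 8 → 5, so m(6) = 5.
Codeword c = [2, 10, 9, 5] ∈ F_11^4.


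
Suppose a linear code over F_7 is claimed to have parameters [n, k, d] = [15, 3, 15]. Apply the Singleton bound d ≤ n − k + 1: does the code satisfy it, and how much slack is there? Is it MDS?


Singleton RHS = n − k + 1 = 13, slack = -2, bound violated (no such code; not MDS).

Singleton bound: d ≤ n − k + 1.
Here n = 15, k = 3, so n − k + 1 = 13.
Given d = 15, check d ≤ 13: NO.
Slack = (n − k + 1) − d = -2.
The slack is negative: d = 15 exceeds n − k + 1 = 13 by 2, so the Singleton bound is violated and no linear [15, 3, 15]_7 code can exist. In particular it is not MDS (MDS requires d = n − k + 1 exactly).
Description: the claimed parameters are [15, 3, 15]_7; such a code would be impossible (violates the Singleton bound).


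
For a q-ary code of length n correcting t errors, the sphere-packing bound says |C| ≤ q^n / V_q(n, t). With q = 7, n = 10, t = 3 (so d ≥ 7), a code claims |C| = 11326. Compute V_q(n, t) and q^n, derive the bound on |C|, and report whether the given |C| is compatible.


V_q(n, t) = 27601, q^n = 282475249, Hamming bound = 10234, |C| = 11326 > bound (violated).

Step 1: Compute V_q(n, t) = Σ_{j=0}^3 C(n, j) (q−1)^j.
  j = 0: C(10,0)·(6)^0 = 1·1 = 1.
  j = 1: C(10,1)·(6)^1 = 10·6 = 60.
  j = 2: C(10,2)·(6)^2 = 45·36 = 1620.
  j = 3: C(10,3)·(6)^3 = 120·216 = 25920.
  V_q(n, t) = 1 + 60 + 1620 + 25920 = 27601.
Step 2: q^n = 7^10 = 282475249.
Step 3: Hamming bound ⌊q^n / V_q(n,t)⌋ = ⌊282475249/27601⌋ = 10234.
Step 4: Compare |C| = 11326 to 10234: violated.
The claimed |C| lies above the Hamming bound, so no 7-ary code of length 10 with d ≥ 7 can have 11326 codewords.


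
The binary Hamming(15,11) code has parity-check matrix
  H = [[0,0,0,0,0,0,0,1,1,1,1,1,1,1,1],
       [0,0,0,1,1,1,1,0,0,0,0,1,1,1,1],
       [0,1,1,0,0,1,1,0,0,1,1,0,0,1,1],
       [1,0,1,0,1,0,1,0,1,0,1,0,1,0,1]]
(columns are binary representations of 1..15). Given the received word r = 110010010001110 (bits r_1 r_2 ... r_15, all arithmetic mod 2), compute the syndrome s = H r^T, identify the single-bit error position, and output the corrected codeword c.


s = (0, 0, 0, 1)^T, error position = 1, corrected codeword c = 010010010001110

Compute s = H r^T mod 2 one row at a time:
  s_1 = 1 + 0 + 0 + 0 + 1 + 1 + 1 + 0 = 4 ≡ 0 (mod 2).
  s_2 = 0 + 1 + 0 + 0 + 1 + 1 + 1 + 0 = 4 ≡ 0 (mod 2).
  s_3 = 1 + 0 + 0 + 0 + 0 + 0 + 1 + 0 = 2 ≡ 0 (mod 2).
  s_4 = 1 + 0 + 1 + 0 + 0 + 0 + 1 + 0 = 3 ≡ 1 (mod 2).
s = (0, 0, 0, 1)^T — this equals column 1 of H (binary 0001), so error is at position 1.
Correct: flip bit 1 of r = 110010010001110 to get c = 010010010001110.


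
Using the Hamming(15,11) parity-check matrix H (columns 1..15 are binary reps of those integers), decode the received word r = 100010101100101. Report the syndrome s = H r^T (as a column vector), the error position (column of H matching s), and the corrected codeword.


s = (0, 0, 1, 0)^T, error position = 2, corrected codeword c = 110010101100101

Compute s = H r^T mod 2 one row at a time:
  s_1 = 0 + 1 + 1 + 0 + 0 + 1 + 0 + 1 = 4 ≡ 0 (mod 2).
  s_2 = 0 + 1 + 0 + 1 + 0 + 1 + 0 + 1 = 4 ≡ 0 (mod 2).
  s_3 = 0 + 0 + 0 + 1 + 1 + 0 + 0 + 1 = 3 ≡ 1 (mod 2).
  s_4 = 1 + 0 + 1 + 1 + 1 + 0 + 1 + 1 = 6 ≡ 0 (mod 2).
s = (0, 0, 1, 0)^T — this equals column 2 of H (binary 0010), so error is at position 2.
Correct: flip bit 2 of r = 100010101100101 to get c = 110010101100101.


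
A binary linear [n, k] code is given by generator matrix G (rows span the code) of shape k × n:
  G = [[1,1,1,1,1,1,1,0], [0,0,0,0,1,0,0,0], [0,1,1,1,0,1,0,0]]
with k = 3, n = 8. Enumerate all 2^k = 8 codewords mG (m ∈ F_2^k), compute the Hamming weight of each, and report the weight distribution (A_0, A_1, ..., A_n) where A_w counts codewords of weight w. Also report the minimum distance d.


Weight distribution: A_0 = 1, A_1 = 1, A_2 = 1, A_3 = 1, A_4 = 1, A_5 = 1, A_6 = 1, A_7 = 1. Minimum distance d = 1.

Enumerate all 2^3 = 8 messages m ∈ F_2^3.
For each, compute codeword c = mG in F_2^8, then tally its weight.
  m = 000 → c = 00000000, weight = 0.
  m = 100 → c = 11111110, weight = 7.
  m = 010 → c = 00001000, weight = 1.
  m = 110 → c = 11110110, weight = 6.
  m = 001 → c = 01110100, weight = 4.
  m = 101 → c = 10001010, weight = 3.
  m = 011 → c = 01111100, weight = 5.
  m = 111 → c = 10000010, weight = 2.
Tally weights:
  weight 0: 1 codewords.
  weight 1: 1 codewords.
  weight 2: 1 codewords.
  weight 3: 1 codewords.
  weight 4: 1 codewords.
  weight 5: 1 codewords.
  weight 6: 1 codewords.
  weight 7: 1 codewords.
Minimum distance d = smallest w > 0 with A_w > 0 = 1.
Sanity: Σ A_w = 8 = 2^3 = 8 ✓.
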